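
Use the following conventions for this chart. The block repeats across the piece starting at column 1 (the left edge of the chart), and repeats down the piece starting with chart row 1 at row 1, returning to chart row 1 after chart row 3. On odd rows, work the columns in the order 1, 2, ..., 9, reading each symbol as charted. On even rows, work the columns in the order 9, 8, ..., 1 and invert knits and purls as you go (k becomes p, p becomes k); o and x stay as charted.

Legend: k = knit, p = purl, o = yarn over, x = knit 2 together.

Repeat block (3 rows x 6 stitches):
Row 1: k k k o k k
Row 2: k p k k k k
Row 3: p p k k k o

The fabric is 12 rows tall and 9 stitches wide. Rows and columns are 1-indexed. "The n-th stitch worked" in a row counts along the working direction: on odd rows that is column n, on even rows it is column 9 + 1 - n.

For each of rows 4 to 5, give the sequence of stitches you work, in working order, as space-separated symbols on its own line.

Rows as worked:
p p p p p o p p p
k p k k k k k p k

Derivation:
Row 4: chart row 1, WS - tiled (columns 1-9): k k k o k k k k k; work from column 9 back to 1 with k<->p swapped.
Row 5: chart row 2, RS - tile across columns 1-9 and work as-is.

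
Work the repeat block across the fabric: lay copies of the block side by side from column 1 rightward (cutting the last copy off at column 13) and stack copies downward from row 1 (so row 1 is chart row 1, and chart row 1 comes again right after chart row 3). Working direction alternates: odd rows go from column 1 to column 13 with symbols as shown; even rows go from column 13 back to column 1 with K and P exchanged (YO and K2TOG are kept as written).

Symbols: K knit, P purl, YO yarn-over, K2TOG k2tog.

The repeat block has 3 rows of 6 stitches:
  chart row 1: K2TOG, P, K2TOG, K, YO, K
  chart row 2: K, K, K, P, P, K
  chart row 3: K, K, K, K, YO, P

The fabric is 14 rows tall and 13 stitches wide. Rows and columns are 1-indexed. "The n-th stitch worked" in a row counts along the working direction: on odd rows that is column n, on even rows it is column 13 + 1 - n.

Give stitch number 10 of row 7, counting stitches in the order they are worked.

Result:
K

Derivation:
For row 7: chart row = ((7-1) mod 3) + 1 = 1; this is a RS (odd) row.
Chart row 1 tiled across columns 1-13: K2TOG P K2TOG K YO K K2TOG P K2TOG K YO K K2TOG
RS: work column 1 to column 13, symbols as charted — the tiled row is the row as worked.
Counting 10 along the worked row gives K.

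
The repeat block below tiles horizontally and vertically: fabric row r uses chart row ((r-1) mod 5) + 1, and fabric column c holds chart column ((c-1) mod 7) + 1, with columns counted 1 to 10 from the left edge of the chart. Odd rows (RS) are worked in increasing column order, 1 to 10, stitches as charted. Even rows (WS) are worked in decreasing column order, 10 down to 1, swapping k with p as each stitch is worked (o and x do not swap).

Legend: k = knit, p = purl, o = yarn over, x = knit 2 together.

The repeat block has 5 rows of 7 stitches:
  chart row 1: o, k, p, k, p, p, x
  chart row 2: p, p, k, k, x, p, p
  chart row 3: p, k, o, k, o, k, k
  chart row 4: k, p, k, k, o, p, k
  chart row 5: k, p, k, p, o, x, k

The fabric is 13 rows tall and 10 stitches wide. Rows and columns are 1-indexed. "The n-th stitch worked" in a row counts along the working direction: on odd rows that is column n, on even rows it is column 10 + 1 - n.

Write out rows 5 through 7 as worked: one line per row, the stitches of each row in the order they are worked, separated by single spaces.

Row 5: chart row 5, RS - tile across columns 1-10 and work as-is.
Row 6: chart row 1, WS - tiled (columns 1-10): o k p k p p x o k p; work from column 10 back to 1 with k<->p swapped.
Row 7: chart row 2, RS - tile across columns 1-10 and work as-is.

Result:
k p k p o x k k p k
k p o x k k p k p o
p p k k x p p p p k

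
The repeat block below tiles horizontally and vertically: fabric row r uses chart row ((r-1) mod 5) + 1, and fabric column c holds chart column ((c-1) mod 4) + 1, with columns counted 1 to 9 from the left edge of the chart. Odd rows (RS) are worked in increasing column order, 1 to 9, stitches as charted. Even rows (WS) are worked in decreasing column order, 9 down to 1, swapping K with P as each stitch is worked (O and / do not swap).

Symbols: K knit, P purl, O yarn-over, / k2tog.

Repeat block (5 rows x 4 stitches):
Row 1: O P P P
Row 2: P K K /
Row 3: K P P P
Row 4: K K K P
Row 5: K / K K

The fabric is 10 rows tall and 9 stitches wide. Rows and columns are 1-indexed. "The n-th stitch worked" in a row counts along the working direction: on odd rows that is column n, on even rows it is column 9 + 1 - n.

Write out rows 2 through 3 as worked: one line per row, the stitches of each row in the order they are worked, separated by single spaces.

Rows as worked:
K / P P K / P P K
K P P P K P P P K

Derivation:
Row 2: chart row 2, WS - tiled (columns 1-9): P K K / P K K / P; work from column 9 back to 1 with K<->P swapped.
Row 3: chart row 3, RS - tile across columns 1-9 and work as-is.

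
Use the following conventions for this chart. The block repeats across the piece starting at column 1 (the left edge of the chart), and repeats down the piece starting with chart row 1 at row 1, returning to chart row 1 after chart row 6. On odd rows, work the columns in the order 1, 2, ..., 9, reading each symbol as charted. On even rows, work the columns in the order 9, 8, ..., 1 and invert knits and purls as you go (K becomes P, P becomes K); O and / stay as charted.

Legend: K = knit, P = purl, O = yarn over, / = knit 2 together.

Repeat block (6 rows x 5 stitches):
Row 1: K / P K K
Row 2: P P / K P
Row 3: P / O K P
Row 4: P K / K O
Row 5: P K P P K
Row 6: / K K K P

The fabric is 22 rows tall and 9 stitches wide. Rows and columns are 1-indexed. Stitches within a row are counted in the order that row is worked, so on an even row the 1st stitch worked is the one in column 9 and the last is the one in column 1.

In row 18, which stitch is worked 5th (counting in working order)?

== STITCH ==
K

Derivation:
Row 18 uses chart row ((18-1) mod 6)+1 = 6. Row 18 is even, so WS.
Chart row 6 tiled across columns 1-9: / K K K P / K K K
WS: work from column 9 back to column 1 (reverse the tiled row), swapping K<->P (O and / unchanged).
Row 18 as worked: P P P / K P P P /
Counting 5 along the worked row gives K.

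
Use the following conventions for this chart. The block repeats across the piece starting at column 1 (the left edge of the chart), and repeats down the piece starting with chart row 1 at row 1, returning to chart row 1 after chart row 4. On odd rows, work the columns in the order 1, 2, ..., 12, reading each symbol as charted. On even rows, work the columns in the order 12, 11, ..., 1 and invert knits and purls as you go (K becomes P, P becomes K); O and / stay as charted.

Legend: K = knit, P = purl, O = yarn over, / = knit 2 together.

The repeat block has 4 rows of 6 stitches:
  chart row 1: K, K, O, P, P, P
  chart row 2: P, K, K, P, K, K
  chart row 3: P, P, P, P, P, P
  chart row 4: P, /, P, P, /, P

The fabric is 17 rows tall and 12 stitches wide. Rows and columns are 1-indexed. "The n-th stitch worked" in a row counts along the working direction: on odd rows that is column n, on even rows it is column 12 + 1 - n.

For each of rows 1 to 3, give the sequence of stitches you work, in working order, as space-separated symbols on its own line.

Rows as worked:
K K O P P P K K O P P P
P P K P P K P P K P P K
P P P P P P P P P P P P

Derivation:
Row 1: chart row 1, RS - tile across columns 1-12 and work as-is.
Row 2: chart row 2, WS - tiled (columns 1-12): P K K P K K P K K P K K; work from column 12 back to 1 with K<->P swapped.
Row 3: chart row 3, RS - tile across columns 1-12 and work as-is.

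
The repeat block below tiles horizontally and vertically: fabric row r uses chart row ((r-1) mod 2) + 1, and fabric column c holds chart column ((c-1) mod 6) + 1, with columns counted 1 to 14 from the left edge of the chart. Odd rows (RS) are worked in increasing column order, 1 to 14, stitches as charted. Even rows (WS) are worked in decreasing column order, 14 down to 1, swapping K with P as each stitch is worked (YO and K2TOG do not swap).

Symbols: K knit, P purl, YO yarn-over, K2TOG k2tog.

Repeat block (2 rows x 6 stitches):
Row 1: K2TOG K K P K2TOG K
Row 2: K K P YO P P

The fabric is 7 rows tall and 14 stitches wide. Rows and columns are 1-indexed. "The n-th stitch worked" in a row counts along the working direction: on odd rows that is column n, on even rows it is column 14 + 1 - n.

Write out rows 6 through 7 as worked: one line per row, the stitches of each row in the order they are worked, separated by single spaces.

Result:
P P K K YO K P P K K YO K P P
K2TOG K K P K2TOG K K2TOG K K P K2TOG K K2TOG K

Derivation:
Row 6: chart row 2, WS - tiled (columns 1-14): K K P YO P P K K P YO P P K K; work from column 14 back to 1 with K<->P swapped.
Row 7: chart row 1, RS - tile across columns 1-14 and work as-is.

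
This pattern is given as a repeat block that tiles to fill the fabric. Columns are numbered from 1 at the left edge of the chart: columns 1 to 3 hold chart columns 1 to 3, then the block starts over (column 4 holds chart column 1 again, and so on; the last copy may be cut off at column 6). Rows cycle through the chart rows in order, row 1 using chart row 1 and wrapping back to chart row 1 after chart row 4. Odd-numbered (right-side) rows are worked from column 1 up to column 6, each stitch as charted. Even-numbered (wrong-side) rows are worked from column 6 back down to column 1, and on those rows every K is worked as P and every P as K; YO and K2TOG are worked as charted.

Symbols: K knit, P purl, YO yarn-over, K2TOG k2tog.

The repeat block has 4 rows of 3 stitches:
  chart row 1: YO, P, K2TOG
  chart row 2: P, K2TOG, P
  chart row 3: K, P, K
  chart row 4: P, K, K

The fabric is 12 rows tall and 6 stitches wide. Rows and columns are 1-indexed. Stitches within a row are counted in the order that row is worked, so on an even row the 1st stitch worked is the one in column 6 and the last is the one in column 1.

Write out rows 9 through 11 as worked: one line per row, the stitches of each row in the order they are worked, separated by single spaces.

Row 9: chart row 1, RS - tile across columns 1-6 and work as-is.
Row 10: chart row 2, WS - tiled (columns 1-6): P K2TOG P P K2TOG P; work from column 6 back to 1 with K<->P swapped.
Row 11: chart row 3, RS - tile across columns 1-6 and work as-is.

Result:
YO P K2TOG YO P K2TOG
K K2TOG K K K2TOG K
K P K K P K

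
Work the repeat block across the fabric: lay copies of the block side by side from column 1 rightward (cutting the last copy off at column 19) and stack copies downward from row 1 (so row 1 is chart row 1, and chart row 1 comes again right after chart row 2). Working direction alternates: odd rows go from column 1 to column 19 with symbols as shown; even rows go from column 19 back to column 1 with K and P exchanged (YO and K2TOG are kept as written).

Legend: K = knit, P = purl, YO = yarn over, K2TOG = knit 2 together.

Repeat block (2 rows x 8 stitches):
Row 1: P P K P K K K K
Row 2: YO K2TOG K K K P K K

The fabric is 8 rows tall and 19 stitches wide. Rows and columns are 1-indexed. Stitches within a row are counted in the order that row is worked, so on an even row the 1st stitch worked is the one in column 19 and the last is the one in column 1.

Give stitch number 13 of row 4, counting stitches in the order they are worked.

Row 4: (4-1) mod 2 = 1, so use chart row 2. Even row -> WS.
Chart row 2 tiled across columns 1-19: YO K2TOG K K K P K K YO K2TOG K K K P K K YO K2TOG K
Wrong side: read the tiled row from column 19 down to 1 and exchange K with P (leave YO, K2TOG).
Row 4 as worked: P K2TOG YO P P K P P P K2TOG YO P P K P P P K2TOG YO
The 13th stitch worked is P.

Result:
P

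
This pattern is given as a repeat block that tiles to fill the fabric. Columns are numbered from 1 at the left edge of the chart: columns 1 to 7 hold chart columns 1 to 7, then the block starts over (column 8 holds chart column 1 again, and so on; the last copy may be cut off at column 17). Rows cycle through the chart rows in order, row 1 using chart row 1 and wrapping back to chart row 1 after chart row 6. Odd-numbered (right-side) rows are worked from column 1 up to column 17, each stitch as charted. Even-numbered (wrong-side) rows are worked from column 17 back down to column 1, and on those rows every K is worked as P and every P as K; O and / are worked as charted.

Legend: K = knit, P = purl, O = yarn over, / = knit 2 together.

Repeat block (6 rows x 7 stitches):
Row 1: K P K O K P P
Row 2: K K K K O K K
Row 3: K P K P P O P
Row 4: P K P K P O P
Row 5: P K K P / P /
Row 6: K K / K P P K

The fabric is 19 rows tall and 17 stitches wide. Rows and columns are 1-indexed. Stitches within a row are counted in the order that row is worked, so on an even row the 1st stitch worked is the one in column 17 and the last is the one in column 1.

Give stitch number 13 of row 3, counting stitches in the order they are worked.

Row 3 uses chart row ((3-1) mod 6)+1 = 3. Row 3 is odd, so RS.
Chart row 3 tiled across columns 1-17: K P K P P O P K P K P P O P K P K
RS row: no reversal, no swap; stitch n worked = column n.
Stitch 13 in working order -> O

== STITCH ==
O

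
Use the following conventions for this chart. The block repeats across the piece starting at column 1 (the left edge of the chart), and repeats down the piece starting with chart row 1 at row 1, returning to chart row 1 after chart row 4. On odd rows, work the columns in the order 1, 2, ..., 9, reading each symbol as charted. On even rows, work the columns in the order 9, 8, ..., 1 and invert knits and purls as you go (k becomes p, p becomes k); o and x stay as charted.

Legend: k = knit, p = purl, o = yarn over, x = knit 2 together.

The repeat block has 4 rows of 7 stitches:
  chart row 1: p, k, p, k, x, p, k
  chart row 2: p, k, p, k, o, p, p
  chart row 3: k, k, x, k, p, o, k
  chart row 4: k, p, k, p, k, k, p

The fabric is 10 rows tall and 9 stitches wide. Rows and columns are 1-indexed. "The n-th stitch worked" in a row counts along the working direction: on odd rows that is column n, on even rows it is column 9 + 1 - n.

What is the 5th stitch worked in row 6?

== STITCH ==
o

Derivation:
Row 6 uses chart row ((6-1) mod 4)+1 = 2. Row 6 is even, so WS.
Chart row 2 tiled across columns 1-9: p k p k o p p p k
WS row: flip the tiled sequence (start at column 9) and apply k<->p; o and x stay.
Row 6 as worked: p k k k o p k p k
Stitch 5 in working order -> o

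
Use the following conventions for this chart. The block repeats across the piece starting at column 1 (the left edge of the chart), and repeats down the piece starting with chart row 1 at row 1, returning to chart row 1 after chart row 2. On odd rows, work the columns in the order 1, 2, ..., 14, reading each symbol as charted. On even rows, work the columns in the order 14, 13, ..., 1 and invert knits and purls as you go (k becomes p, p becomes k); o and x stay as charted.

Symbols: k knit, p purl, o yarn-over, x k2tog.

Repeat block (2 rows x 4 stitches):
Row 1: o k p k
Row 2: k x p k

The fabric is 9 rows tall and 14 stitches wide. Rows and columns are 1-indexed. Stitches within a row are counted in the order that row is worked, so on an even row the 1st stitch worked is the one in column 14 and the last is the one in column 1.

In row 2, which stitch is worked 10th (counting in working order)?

Row 2: (2-1) mod 2 = 1, so use chart row 2. Even row -> WS.
Chart row 2 tiled across columns 1-14: k x p k k x p k k x p k k x
WS row: flip the tiled sequence (start at column 14) and apply k<->p; o and x stay.
Row 2 as worked: x p p k x p p k x p p k x p
Counting 10 along the worked row gives p.

Stitch:
p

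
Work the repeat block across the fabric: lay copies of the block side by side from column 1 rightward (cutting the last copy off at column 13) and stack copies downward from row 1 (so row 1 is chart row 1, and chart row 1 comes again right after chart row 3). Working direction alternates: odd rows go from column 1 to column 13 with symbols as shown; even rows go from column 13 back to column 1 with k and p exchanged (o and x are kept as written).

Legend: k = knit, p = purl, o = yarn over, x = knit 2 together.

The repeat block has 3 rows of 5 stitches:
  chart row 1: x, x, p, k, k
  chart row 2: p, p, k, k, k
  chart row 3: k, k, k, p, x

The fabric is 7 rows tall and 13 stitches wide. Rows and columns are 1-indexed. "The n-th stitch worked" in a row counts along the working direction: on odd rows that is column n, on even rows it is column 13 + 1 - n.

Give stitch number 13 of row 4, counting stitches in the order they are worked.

For row 4: chart row = ((4-1) mod 3) + 1 = 1; this is a WS (even) row.
Chart row 1 tiled across columns 1-13: x x p k k x x p k k x x p
Wrong side: read the tiled row from column 13 down to 1 and exchange k with p (leave o, x).
Row 4 as worked: k x x p p k x x p p k x x
The 13th stitch worked is x.

Stitch:
x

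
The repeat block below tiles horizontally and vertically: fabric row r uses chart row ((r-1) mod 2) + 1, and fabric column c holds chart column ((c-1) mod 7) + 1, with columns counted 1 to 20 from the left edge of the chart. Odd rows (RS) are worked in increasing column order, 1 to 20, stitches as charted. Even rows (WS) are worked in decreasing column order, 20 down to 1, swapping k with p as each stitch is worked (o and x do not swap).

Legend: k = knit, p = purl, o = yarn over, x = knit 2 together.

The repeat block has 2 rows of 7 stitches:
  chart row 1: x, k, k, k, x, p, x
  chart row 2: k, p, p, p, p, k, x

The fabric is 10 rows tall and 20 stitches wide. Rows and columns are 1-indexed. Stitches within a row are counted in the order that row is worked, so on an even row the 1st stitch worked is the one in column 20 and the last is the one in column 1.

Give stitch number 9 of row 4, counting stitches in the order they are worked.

Result:
k

Derivation:
For row 4: chart row = ((4-1) mod 2) + 1 = 2; this is a WS (even) row.
Chart row 2 tiled across columns 1-20: k p p p p k x k p p p p k x k p p p p k
Wrong side: read the tiled row from column 20 down to 1 and exchange k with p (leave o, x).
Row 4 as worked: p k k k k p x p k k k k p x p k k k k p
Stitch 9 in working order -> k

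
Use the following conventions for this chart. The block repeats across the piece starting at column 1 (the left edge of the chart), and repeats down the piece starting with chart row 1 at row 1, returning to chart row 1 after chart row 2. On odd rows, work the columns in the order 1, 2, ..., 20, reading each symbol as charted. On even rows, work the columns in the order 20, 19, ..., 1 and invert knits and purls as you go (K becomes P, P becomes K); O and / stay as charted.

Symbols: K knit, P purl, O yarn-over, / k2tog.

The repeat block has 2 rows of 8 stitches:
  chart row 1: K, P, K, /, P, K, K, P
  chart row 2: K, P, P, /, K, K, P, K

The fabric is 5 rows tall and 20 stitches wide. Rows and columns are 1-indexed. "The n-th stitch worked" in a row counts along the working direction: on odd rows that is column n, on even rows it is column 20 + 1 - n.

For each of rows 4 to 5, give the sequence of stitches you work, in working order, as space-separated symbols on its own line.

Rows as worked:
/ K K P P K P P / K K P P K P P / K K P
K P K / P K K P K P K / P K K P K P K /

Derivation:
Row 4: chart row 2, WS - tiled (columns 1-20): K P P / K K P K K P P / K K P K K P P /; work from column 20 back to 1 with K<->P swapped.
Row 5: chart row 1, RS - tile across columns 1-20 and work as-is.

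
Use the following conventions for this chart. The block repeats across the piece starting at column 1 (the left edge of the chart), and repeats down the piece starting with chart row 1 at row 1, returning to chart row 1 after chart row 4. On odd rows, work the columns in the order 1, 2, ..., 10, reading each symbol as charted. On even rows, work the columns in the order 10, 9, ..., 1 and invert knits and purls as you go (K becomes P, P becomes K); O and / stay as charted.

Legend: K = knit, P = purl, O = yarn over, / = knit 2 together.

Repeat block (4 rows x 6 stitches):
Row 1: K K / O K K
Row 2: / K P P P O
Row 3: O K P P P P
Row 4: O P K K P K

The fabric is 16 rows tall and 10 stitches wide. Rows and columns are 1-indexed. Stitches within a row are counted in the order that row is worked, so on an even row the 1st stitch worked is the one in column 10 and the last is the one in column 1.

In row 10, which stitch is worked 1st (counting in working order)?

Row 10 uses chart row ((10-1) mod 4)+1 = 2. Row 10 is even, so WS.
Chart row 2 tiled across columns 1-10: / K P P P O / K P P
WS: work from column 10 back to column 1 (reverse the tiled row), swapping K<->P (O and / unchanged).
Row 10 as worked: K K P / O K K K P /
The 1st stitch worked is K.

== STITCH ==
K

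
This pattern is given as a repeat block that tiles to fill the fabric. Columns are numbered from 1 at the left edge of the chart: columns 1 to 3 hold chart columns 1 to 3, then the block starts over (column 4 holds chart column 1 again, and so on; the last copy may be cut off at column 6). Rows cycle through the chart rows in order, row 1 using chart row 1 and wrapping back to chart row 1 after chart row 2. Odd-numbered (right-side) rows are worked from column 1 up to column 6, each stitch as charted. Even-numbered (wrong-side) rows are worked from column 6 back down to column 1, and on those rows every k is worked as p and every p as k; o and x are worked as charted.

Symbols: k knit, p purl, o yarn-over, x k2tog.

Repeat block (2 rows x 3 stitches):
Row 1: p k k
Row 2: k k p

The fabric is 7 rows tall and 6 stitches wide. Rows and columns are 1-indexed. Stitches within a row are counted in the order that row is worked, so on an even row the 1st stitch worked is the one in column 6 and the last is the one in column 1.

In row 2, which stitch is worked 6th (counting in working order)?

== STITCH ==
p

Derivation:
Row 2: (2-1) mod 2 = 1, so use chart row 2. Even row -> WS.
Chart row 2 tiled across columns 1-6: k k p k k p
WS: work from column 6 back to column 1 (reverse the tiled row), swapping k<->p (o and x unchanged).
Row 2 as worked: k p p k p p
Counting 6 along the worked row gives p.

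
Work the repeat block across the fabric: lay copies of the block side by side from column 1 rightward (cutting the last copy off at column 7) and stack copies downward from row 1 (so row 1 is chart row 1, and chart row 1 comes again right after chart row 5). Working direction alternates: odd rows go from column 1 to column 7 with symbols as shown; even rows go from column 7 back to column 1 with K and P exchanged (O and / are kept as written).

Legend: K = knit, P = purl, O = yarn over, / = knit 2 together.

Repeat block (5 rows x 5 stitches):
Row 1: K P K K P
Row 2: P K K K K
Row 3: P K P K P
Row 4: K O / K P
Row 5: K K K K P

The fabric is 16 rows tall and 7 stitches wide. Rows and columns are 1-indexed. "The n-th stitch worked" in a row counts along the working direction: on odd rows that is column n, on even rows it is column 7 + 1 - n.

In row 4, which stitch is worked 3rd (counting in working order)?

Stitch:
K

Derivation:
Row 4 uses chart row ((4-1) mod 5)+1 = 4. Row 4 is even, so WS.
Chart row 4 tiled across columns 1-7: K O / K P K O
WS: work from column 7 back to column 1 (reverse the tiled row), swapping K<->P (O and / unchanged).
Row 4 as worked: O P K P / O P
Stitch 3 in working order -> K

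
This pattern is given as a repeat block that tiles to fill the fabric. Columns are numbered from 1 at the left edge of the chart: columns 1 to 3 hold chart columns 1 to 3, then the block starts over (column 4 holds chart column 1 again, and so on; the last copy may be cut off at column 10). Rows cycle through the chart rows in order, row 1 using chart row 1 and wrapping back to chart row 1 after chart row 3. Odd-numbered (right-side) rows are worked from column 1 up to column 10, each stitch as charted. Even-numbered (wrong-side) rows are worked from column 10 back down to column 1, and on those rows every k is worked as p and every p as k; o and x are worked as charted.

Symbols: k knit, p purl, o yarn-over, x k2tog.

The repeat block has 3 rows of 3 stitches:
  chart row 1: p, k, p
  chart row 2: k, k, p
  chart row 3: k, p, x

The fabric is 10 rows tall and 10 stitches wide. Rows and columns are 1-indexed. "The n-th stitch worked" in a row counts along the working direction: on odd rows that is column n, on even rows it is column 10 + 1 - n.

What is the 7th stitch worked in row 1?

Result:
p

Derivation:
Row 1: (1-1) mod 3 = 0, so use chart row 1. Odd row -> RS.
Chart row 1 tiled across columns 1-10: p k p p k p p k p p
RS row: no reversal, no swap; stitch n worked = column n.
Stitch 7 in working order -> p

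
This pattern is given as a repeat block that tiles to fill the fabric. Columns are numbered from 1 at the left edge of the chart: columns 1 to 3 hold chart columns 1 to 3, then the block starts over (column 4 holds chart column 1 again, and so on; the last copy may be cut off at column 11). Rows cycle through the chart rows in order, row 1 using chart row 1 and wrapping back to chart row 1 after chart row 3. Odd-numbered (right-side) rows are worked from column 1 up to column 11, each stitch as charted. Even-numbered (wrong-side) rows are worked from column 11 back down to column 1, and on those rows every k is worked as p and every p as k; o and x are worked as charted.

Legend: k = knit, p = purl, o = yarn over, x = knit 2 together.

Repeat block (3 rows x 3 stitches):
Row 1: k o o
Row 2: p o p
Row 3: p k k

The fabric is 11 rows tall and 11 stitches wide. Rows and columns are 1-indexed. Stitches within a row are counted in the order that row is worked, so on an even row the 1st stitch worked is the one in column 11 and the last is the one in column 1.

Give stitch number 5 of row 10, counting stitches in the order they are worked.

Stitch:
p

Derivation:
Row 10 uses chart row ((10-1) mod 3)+1 = 1. Row 10 is even, so WS.
Chart row 1 tiled across columns 1-11: k o o k o o k o o k o
WS: work from column 11 back to column 1 (reverse the tiled row), swapping k<->p (o and x unchanged).
Row 10 as worked: o p o o p o o p o o p
Stitch 5 in working order -> p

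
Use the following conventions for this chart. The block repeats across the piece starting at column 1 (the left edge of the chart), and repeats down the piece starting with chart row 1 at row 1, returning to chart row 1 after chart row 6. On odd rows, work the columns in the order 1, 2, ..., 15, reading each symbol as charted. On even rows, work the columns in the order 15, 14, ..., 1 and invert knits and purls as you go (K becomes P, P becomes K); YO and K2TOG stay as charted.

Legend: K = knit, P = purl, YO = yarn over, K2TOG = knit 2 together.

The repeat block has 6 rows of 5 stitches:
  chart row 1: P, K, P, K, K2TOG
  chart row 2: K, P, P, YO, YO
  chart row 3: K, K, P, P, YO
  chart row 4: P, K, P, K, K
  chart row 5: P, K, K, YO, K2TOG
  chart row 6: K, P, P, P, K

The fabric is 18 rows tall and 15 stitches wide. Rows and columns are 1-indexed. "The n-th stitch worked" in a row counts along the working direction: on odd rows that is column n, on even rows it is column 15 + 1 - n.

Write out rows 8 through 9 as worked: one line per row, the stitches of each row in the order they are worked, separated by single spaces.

Rows as worked:
YO YO K K P YO YO K K P YO YO K K P
K K P P YO K K P P YO K K P P YO

Derivation:
Row 8: chart row 2, WS - tiled (columns 1-15): K P P YO YO K P P YO YO K P P YO YO; work from column 15 back to 1 with K<->P swapped.
Row 9: chart row 3, RS - tile across columns 1-15 and work as-is.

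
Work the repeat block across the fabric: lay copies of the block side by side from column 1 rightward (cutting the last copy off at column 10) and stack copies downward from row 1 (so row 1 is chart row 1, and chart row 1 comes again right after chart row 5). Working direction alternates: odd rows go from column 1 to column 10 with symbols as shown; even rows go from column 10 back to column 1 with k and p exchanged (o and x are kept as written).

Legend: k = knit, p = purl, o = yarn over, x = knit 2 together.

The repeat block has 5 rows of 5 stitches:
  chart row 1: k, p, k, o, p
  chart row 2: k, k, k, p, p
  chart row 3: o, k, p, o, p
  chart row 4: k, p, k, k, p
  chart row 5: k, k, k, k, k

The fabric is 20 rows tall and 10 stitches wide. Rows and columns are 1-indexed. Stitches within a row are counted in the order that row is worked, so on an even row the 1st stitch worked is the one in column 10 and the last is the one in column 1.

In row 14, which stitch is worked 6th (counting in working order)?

For row 14: chart row = ((14-1) mod 5) + 1 = 4; this is a WS (even) row.
Chart row 4 tiled across columns 1-10: k p k k p k p k k p
WS: work from column 10 back to column 1 (reverse the tiled row), swapping k<->p (o and x unchanged).
Row 14 as worked: k p p k p k p p k p
Stitch 6 in working order -> k

Stitch:
k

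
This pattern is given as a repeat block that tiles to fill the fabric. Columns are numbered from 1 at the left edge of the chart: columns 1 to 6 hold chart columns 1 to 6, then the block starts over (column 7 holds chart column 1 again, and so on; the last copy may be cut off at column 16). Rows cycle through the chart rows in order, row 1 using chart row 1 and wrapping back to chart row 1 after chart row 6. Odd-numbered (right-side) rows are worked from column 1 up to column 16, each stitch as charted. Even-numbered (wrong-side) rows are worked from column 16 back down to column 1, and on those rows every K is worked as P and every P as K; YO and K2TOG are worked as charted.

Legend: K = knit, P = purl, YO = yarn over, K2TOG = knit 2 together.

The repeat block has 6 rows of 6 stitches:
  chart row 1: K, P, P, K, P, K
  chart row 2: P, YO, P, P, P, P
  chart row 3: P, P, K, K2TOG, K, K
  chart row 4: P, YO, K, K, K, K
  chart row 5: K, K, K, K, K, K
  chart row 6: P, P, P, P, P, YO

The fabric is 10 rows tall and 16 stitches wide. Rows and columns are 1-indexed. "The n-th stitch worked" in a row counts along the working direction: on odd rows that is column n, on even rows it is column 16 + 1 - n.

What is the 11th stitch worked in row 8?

For row 8: chart row = ((8-1) mod 6) + 1 = 2; this is a WS (even) row.
Chart row 2 tiled across columns 1-16: P YO P P P P P YO P P P P P YO P P
WS row: flip the tiled sequence (start at column 16) and apply K<->P; YO and K2TOG stay.
Row 8 as worked: K K YO K K K K K YO K K K K K YO K
The 11th stitch worked is K.

Stitch:
K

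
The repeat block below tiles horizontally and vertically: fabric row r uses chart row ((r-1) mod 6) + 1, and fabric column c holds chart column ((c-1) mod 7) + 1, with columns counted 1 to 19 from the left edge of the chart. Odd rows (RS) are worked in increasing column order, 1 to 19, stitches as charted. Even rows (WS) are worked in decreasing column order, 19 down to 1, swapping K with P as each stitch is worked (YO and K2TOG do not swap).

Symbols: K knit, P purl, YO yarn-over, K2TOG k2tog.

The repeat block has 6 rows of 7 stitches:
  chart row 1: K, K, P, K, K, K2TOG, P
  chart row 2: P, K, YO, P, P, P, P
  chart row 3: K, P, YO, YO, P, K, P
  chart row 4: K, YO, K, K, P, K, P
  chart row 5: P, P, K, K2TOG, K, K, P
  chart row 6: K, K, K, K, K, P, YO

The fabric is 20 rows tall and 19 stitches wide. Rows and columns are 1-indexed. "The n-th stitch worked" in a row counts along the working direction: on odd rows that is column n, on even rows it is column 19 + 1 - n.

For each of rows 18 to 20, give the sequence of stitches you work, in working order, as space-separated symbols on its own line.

Row 18: chart row 6, WS - tiled (columns 1-19): K K K K K P YO K K K K K P YO K K K K K; work from column 19 back to 1 with K<->P swapped.
Row 19: chart row 1, RS - tile across columns 1-19 and work as-is.
Row 20: chart row 2, WS - tiled (columns 1-19): P K YO P P P P P K YO P P P P P K YO P P; work from column 19 back to 1 with K<->P swapped.

== ROWS AS WORKED ==
P P P P P YO K P P P P P YO K P P P P P
K K P K K K2TOG P K K P K K K2TOG P K K P K K
K K YO P K K K K K YO P K K K K K YO P K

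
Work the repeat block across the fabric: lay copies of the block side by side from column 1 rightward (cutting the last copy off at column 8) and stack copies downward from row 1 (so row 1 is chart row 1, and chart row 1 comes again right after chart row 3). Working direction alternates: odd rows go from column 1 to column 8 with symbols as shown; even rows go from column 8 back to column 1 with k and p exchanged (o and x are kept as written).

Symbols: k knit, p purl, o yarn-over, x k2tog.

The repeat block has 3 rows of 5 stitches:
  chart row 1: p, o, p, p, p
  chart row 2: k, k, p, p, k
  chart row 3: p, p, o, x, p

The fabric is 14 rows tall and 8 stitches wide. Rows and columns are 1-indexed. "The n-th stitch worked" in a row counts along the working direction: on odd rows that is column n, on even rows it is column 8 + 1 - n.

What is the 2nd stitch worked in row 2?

== STITCH ==
p

Derivation:
For row 2: chart row = ((2-1) mod 3) + 1 = 2; this is a WS (even) row.
Chart row 2 tiled across columns 1-8: k k p p k k k p
WS: work from column 8 back to column 1 (reverse the tiled row), swapping k<->p (o and x unchanged).
Row 2 as worked: k p p p k k p p
The 2nd stitch worked is p.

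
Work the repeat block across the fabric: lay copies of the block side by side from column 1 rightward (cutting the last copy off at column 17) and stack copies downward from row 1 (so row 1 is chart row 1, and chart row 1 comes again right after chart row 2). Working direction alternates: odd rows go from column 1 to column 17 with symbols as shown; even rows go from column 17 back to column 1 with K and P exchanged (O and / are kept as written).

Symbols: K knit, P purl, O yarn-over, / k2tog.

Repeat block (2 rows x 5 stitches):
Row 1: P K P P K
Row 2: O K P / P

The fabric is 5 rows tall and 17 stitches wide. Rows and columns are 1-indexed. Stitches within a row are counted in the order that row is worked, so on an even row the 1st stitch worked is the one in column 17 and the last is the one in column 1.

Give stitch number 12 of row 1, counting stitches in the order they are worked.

For row 1: chart row = ((1-1) mod 2) + 1 = 1; this is a RS (odd) row.
Chart row 1 tiled across columns 1-17: P K P P K P K P P K P K P P K P K
RS: work column 1 to column 17, symbols as charted — the tiled row is the row as worked.
Stitch 12 in working order -> K

Stitch:
K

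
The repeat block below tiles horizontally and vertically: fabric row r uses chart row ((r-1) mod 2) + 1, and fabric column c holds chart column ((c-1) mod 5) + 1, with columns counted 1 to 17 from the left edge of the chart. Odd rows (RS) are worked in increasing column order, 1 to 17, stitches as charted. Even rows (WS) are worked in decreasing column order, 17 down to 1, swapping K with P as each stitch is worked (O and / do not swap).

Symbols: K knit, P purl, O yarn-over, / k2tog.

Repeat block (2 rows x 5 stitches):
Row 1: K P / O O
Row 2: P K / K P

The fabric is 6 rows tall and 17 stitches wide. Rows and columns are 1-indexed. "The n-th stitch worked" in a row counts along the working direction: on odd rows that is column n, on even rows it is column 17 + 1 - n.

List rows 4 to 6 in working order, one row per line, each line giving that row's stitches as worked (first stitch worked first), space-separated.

Result:
P K K P / P K K P / P K K P / P K
K P / O O K P / O O K P / O O K P
P K K P / P K K P / P K K P / P K

Derivation:
Row 4: chart row 2, WS - tiled (columns 1-17): P K / K P P K / K P P K / K P P K; work from column 17 back to 1 with K<->P swapped.
Row 5: chart row 1, RS - tile across columns 1-17 and work as-is.
Row 6: chart row 2, WS - tiled (columns 1-17): P K / K P P K / K P P K / K P P K; work from column 17 back to 1 with K<->P swapped.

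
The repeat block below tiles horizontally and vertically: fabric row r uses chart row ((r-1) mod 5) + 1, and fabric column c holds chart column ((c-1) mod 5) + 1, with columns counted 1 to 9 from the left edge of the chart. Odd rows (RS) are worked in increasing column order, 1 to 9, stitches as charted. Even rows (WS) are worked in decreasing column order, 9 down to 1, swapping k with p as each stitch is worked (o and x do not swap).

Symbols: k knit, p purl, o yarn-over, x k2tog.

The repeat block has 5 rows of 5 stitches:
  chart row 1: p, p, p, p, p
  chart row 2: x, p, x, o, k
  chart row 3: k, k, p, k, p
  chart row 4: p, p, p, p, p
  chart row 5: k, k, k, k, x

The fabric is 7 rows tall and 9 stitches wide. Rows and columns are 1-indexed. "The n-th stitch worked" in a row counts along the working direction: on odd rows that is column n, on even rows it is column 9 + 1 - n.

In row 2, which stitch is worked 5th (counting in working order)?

Result:
p

Derivation:
Row 2 uses chart row ((2-1) mod 5)+1 = 2. Row 2 is even, so WS.
Chart row 2 tiled across columns 1-9: x p x o k x p x o
WS row: flip the tiled sequence (start at column 9) and apply k<->p; o and x stay.
Row 2 as worked: o x k x p o x k x
The 5th stitch worked is p.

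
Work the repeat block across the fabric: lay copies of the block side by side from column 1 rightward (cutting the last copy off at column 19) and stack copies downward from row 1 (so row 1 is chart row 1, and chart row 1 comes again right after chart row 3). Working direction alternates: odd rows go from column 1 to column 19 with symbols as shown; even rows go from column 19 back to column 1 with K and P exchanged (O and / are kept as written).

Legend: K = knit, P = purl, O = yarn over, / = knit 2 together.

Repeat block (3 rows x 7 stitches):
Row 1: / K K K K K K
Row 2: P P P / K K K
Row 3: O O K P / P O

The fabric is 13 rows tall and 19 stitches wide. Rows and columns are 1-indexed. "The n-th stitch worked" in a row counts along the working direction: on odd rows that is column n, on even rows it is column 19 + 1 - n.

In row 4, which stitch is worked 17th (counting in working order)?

Result:
P

Derivation:
Row 4: (4-1) mod 3 = 0, so use chart row 1. Even row -> WS.
Chart row 1 tiled across columns 1-19: / K K K K K K / K K K K K K / K K K K
Wrong side: read the tiled row from column 19 down to 1 and exchange K with P (leave O, /).
Row 4 as worked: P P P P / P P P P P P / P P P P P P /
Counting 17 along the worked row gives P.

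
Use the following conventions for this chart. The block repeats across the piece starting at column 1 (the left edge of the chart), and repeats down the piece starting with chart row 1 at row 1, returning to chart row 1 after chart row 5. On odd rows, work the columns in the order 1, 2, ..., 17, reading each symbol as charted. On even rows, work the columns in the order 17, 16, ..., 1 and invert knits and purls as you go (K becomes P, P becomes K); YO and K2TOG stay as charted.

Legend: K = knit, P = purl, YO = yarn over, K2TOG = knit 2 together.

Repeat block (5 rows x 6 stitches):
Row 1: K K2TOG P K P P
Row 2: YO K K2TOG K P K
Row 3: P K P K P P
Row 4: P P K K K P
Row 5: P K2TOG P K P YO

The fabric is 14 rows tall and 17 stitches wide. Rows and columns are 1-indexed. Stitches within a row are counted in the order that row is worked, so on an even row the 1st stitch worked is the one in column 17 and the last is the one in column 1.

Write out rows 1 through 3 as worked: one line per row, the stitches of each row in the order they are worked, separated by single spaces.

Row 1: chart row 1, RS - tile across columns 1-17 and work as-is.
Row 2: chart row 2, WS - tiled (columns 1-17): YO K K2TOG K P K YO K K2TOG K P K YO K K2TOG K P; work from column 17 back to 1 with K<->P swapped.
Row 3: chart row 3, RS - tile across columns 1-17 and work as-is.

== ROWS AS WORKED ==
K K2TOG P K P P K K2TOG P K P P K K2TOG P K P
K P K2TOG P YO P K P K2TOG P YO P K P K2TOG P YO
P K P K P P P K P K P P P K P K P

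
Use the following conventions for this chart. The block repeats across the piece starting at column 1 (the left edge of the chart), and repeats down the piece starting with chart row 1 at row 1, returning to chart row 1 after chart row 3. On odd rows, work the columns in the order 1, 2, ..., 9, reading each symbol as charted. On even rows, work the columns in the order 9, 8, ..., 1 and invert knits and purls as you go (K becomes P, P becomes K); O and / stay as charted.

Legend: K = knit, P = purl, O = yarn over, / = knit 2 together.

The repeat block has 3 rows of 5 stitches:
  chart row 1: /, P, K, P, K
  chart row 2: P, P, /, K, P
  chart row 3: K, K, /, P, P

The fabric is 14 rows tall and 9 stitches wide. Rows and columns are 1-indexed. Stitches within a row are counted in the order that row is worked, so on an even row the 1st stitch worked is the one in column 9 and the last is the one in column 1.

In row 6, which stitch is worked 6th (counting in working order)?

Row 6 uses chart row ((6-1) mod 3)+1 = 3. Row 6 is even, so WS.
Chart row 3 tiled across columns 1-9: K K / P P K K / P
Wrong side: read the tiled row from column 9 down to 1 and exchange K with P (leave O, /).
Row 6 as worked: K / P P K K / P P
Stitch 6 in working order -> K

== STITCH ==
K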